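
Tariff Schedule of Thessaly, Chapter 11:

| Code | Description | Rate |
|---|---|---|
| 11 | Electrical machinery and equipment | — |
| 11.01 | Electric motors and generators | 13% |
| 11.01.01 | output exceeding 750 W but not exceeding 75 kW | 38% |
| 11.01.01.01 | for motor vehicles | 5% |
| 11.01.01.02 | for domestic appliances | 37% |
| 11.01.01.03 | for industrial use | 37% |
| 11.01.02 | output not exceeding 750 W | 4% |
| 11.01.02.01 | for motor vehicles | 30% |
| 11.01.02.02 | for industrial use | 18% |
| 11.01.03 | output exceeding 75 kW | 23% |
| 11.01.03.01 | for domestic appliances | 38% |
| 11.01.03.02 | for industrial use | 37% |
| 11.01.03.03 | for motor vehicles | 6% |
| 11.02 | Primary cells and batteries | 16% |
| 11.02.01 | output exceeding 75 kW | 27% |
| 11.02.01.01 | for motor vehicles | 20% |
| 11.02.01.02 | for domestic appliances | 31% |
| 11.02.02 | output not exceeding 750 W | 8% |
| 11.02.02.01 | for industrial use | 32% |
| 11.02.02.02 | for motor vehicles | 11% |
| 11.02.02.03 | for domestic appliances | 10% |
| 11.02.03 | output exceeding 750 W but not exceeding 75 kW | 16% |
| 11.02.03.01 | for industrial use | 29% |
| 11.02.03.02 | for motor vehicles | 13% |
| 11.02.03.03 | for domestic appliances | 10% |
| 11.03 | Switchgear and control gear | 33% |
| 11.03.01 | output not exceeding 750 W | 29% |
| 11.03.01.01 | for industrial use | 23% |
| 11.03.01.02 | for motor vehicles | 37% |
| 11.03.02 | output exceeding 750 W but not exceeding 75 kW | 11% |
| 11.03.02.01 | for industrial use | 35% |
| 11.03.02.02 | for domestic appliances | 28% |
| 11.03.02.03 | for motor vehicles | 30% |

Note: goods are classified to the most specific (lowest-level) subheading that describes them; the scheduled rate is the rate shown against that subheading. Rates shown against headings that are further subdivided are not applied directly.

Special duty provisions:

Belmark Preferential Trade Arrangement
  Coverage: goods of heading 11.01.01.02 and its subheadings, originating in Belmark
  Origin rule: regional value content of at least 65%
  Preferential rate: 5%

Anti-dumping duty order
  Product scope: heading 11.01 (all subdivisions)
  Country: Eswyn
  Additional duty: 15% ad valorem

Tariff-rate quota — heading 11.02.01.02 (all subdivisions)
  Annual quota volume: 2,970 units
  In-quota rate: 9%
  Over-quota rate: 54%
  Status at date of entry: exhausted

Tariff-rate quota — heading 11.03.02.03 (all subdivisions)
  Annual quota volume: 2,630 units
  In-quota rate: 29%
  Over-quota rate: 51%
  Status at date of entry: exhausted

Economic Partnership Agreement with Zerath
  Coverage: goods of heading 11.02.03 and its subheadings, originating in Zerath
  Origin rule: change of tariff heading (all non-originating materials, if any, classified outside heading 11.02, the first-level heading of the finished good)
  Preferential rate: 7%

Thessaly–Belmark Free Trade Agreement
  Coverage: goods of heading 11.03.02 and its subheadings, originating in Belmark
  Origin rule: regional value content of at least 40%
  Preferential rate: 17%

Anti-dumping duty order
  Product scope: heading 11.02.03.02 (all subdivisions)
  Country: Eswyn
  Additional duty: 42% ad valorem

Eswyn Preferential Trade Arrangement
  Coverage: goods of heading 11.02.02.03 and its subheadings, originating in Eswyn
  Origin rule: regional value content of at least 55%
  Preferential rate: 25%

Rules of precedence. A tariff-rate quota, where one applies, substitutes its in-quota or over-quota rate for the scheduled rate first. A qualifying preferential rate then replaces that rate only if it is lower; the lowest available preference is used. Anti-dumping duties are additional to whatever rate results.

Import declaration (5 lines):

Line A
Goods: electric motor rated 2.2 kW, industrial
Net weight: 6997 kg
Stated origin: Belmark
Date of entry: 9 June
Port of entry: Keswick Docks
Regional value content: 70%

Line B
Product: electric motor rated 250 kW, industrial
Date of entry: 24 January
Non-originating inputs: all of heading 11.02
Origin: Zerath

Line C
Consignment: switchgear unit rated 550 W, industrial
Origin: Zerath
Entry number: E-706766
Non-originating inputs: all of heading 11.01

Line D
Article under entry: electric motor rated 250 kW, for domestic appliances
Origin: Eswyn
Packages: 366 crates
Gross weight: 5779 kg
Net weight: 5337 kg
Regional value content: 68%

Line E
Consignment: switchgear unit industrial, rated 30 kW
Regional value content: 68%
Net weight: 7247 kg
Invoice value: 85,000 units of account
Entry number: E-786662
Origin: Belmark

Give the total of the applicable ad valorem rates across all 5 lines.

Line A: electric motor → 11.01; rated 2.2 kW → 11.01.01; industrial → 11.01.01.03. Scheduled 37%. Belmark agreement on 11.01.01.02: 11.01.01.03 not covered; Belmark agreement on 11.03.02: 11.01.01.03 not covered. → 37%.
Line B: electric motor → 11.01; rated 250 kW → 11.01.03; industrial → 11.01.03.02. Scheduled 37%. Zerath agreement on 11.02.03: 11.01.03.02 not covered. → 37%.
Line C: switchgear unit → 11.03; rated 550 W → 11.03.01; industrial → 11.03.01.01. Scheduled 23%. Zerath agreement on 11.02.03: 11.03.01.01 not covered. → 23%.
Line D: electric motor → 11.01; rated 250 kW → 11.01.03; for domestic appliances → 11.01.03.01. Scheduled 38%. Eswyn agreement on 11.02.02.03: 11.01.03.01 not covered; anti-dumping (Eswyn, 11.01): +15%; total 38% + 15% = 53%. → 53%.
Line E: switchgear unit → 11.03; rated 30 kW → 11.03.02; industrial → 11.03.02.01. Scheduled 35%. Belmark agreement on 11.01.01.02: 11.03.02.01 not covered; Belmark agreement on 11.03.02: RVC ≥ 40% → 17% available; preferential 17%. → 17%.
Sum: 37% + 37% + 23% + 53% + 17% = 167%.

167%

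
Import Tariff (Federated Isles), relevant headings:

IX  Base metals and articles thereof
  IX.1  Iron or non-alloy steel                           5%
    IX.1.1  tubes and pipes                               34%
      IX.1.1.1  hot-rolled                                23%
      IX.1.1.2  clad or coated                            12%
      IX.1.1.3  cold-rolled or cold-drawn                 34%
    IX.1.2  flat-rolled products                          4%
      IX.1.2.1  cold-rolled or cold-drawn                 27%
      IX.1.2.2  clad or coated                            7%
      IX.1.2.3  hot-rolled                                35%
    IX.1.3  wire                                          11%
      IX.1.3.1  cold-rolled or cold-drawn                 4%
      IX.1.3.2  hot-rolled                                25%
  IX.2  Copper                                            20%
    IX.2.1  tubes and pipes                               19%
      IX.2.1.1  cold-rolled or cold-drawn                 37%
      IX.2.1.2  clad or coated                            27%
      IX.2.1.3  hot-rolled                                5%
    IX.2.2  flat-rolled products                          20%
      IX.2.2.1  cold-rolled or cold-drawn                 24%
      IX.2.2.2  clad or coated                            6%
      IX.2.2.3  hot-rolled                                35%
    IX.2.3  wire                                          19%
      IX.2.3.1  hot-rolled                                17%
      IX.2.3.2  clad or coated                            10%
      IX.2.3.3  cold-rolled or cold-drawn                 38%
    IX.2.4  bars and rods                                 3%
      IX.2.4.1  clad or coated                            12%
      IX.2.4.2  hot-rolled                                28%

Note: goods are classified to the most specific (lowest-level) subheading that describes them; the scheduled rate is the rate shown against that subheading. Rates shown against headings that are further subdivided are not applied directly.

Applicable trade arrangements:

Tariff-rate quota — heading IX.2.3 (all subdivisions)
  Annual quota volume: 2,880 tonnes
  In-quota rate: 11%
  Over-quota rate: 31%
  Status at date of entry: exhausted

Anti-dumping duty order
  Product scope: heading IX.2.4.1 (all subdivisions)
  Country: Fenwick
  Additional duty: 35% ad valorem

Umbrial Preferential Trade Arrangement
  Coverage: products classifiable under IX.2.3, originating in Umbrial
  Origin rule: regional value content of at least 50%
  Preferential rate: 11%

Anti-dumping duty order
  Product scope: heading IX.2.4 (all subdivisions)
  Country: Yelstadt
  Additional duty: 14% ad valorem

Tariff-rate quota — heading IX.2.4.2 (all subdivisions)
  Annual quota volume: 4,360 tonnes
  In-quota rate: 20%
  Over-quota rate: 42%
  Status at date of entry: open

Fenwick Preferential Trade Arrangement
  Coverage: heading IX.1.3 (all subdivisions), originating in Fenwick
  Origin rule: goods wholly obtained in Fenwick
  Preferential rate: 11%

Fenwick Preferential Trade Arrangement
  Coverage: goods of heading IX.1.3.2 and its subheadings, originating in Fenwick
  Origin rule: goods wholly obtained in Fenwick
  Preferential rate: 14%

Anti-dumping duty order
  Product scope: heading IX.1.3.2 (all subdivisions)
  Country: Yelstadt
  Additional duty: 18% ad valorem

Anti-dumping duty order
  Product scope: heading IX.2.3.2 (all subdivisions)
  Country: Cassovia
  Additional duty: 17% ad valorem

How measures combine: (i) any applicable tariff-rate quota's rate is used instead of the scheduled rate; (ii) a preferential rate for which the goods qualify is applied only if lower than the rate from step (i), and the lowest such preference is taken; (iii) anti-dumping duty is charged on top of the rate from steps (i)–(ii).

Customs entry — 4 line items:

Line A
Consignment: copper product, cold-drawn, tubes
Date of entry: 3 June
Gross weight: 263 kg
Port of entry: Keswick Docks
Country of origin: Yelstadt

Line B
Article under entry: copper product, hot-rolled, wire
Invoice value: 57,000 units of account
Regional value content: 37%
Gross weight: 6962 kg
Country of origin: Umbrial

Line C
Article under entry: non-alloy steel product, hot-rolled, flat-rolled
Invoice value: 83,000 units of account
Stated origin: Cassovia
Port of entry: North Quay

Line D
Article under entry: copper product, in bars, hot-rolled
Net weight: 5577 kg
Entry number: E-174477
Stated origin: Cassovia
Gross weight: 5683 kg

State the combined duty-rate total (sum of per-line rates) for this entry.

123%

Line A: copper → IX.2; tubes → IX.2.1; cold-drawn → IX.2.1.1. Scheduled 37%. No special measure applies. → 37%.
Line B: copper → IX.2; wire → IX.2.3; hot-rolled → IX.2.3.1. Scheduled 17%. quota on IX.2.3 exhausted → over-quota 31%; Umbrial agreement on IX.2.3: RVC < 50%. → 31%.
Line C: non-alloy steel → IX.1; flat-rolled → IX.1.2; hot-rolled → IX.1.2.3. Scheduled 35%. No special measure applies. → 35%.
Line D: copper → IX.2; in bars → IX.2.4; hot-rolled → IX.2.4.2. Scheduled 28%. quota on IX.2.4.2 open → in-quota 20%. → 20%.
Sum: 37% + 31% + 35% + 20% = 123%.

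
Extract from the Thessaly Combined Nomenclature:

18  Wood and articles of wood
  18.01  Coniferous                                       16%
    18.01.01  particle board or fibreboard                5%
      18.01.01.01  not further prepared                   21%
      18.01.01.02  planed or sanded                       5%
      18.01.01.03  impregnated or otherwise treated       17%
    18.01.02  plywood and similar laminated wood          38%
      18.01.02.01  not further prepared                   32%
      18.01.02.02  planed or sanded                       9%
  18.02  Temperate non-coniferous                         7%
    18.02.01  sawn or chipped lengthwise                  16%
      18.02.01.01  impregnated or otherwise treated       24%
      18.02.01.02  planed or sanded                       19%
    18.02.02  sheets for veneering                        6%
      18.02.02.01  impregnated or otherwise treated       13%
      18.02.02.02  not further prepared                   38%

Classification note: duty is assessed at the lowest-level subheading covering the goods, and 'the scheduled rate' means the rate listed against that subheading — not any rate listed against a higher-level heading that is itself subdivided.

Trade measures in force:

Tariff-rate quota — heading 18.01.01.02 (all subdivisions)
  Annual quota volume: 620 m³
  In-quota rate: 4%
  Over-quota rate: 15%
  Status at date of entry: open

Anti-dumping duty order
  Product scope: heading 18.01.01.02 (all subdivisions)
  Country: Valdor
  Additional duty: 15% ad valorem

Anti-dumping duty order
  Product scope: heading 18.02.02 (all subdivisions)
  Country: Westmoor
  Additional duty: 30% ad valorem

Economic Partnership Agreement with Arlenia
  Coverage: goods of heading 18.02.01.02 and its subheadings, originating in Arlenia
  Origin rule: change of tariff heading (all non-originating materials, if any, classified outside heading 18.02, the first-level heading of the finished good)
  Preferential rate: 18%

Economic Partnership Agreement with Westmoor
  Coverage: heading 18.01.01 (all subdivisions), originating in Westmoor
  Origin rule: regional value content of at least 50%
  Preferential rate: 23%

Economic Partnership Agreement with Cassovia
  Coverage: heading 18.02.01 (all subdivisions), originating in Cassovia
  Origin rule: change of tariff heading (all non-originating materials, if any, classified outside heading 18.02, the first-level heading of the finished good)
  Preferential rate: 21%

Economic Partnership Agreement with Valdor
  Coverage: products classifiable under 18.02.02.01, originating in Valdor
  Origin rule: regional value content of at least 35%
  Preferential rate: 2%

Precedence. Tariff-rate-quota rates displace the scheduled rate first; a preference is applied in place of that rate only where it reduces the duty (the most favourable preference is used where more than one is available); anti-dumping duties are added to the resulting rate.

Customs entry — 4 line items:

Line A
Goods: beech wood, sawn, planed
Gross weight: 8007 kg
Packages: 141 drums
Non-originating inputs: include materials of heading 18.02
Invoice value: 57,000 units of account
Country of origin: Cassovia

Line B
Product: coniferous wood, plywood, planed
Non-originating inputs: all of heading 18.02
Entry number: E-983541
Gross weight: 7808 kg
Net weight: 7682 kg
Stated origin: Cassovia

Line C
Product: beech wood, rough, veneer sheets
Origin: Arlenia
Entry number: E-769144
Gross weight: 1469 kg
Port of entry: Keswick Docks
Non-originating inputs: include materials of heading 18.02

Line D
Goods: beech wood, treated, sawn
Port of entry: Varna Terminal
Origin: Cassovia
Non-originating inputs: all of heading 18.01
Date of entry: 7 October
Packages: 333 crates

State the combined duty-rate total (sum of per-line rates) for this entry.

87%

Line A: beech → 18.02; sawn → 18.02.01; planed → 18.02.01.02. Scheduled 19%. Cassovia agreement on 18.02.01: CTH not met. → 19%.
Line B: coniferous → 18.01; plywood → 18.01.02; planed → 18.01.02.02. Scheduled 9%. Cassovia agreement on 18.02.01: 18.01.02.02 not covered. → 9%.
Line C: beech → 18.02; veneer sheets → 18.02.02; rough → 18.02.02.02. Scheduled 38%. Arlenia agreement on 18.02.01.02: 18.02.02.02 not covered. → 38%.
Line D: beech → 18.02; sawn → 18.02.01; treated → 18.02.01.01. Scheduled 24%. Cassovia agreement on 18.02.01: CTH met → 21% available; preferential 21%. → 21%.
Sum: 19% + 9% + 38% + 21% = 87%.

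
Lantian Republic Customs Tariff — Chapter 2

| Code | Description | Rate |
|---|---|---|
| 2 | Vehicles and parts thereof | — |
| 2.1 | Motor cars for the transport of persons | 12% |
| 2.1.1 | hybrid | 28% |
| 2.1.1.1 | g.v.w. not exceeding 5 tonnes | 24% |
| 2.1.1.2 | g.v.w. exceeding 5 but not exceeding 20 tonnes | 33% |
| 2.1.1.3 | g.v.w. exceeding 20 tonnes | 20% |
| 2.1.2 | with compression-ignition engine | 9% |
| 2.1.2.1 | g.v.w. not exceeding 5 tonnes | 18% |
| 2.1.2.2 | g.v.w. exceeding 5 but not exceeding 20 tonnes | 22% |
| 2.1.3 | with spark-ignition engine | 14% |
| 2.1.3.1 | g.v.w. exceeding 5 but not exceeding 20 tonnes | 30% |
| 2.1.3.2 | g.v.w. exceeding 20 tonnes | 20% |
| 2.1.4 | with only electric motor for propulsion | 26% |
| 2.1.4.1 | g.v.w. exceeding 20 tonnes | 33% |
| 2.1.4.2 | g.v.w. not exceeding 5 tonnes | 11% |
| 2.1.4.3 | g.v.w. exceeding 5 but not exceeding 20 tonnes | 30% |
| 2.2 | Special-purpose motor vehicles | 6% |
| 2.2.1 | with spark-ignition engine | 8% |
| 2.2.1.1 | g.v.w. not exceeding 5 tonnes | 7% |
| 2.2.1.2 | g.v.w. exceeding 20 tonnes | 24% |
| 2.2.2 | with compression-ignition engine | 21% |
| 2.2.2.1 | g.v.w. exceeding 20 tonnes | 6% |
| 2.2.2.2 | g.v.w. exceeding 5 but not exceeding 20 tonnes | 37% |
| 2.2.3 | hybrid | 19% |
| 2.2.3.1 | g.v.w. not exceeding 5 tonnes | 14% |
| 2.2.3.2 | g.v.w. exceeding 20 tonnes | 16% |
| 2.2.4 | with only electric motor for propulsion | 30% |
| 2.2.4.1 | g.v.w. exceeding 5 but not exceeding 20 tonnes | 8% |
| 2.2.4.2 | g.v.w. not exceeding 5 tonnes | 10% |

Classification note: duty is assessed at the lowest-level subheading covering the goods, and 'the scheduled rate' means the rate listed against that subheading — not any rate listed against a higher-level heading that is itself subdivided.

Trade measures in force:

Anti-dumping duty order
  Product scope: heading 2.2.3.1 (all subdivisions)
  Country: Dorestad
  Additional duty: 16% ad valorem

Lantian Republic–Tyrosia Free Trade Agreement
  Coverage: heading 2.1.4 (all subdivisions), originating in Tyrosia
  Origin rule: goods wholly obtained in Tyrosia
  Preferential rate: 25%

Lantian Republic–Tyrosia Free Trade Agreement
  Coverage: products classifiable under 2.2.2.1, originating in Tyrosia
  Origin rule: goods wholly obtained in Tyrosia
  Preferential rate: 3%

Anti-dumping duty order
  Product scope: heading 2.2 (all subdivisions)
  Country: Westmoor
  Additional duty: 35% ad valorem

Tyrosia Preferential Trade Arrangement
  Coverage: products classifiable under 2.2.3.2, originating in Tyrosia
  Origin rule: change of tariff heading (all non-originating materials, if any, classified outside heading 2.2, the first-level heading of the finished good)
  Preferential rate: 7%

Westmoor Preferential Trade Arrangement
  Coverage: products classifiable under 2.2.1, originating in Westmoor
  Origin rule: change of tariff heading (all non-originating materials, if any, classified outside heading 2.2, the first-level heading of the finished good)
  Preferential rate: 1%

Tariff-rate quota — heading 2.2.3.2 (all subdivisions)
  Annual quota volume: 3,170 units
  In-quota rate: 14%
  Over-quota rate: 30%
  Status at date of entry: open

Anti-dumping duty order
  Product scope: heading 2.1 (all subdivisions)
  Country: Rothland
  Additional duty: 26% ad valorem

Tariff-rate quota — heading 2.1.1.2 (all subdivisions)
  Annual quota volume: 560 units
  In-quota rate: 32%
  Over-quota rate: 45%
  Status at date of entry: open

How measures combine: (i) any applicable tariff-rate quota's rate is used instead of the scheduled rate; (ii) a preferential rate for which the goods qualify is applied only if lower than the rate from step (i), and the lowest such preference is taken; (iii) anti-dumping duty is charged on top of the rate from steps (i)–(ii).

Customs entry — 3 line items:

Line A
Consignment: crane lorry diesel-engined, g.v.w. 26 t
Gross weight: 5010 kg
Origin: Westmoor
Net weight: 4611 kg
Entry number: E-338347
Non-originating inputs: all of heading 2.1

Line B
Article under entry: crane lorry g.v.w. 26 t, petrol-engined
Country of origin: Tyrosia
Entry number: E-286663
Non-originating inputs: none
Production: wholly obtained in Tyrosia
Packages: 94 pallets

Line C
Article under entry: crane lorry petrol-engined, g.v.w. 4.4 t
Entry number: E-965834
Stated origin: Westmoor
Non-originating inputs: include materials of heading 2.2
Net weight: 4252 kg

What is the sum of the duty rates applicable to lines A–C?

Line A: crane lorry → 2.2; diesel-engined → 2.2.2; g.v.w. 26 t → 2.2.2.1. Scheduled 6%. Westmoor agreement on 2.2.1: 2.2.2.1 not covered; anti-dumping (Westmoor, 2.2): +35%; total 6% + 35% = 41%. → 41%.
Line B: crane lorry → 2.2; petrol-engined → 2.2.1; g.v.w. 26 t → 2.2.1.2. Scheduled 24%. Tyrosia agreement on 2.1.4: 2.2.1.2 not covered; Tyrosia agreement on 2.2.2.1: 2.2.1.2 not covered; Tyrosia agreement on 2.2.3.2: 2.2.1.2 not covered. → 24%.
Line C: crane lorry → 2.2; petrol-engined → 2.2.1; g.v.w. 4.4 t → 2.2.1.1. Scheduled 7%. Westmoor agreement on 2.2.1: CTH not met; anti-dumping (Westmoor, 2.2): +35%; total 7% + 35% = 42%. → 42%.
Sum: 41% + 24% + 42% = 107%.

107%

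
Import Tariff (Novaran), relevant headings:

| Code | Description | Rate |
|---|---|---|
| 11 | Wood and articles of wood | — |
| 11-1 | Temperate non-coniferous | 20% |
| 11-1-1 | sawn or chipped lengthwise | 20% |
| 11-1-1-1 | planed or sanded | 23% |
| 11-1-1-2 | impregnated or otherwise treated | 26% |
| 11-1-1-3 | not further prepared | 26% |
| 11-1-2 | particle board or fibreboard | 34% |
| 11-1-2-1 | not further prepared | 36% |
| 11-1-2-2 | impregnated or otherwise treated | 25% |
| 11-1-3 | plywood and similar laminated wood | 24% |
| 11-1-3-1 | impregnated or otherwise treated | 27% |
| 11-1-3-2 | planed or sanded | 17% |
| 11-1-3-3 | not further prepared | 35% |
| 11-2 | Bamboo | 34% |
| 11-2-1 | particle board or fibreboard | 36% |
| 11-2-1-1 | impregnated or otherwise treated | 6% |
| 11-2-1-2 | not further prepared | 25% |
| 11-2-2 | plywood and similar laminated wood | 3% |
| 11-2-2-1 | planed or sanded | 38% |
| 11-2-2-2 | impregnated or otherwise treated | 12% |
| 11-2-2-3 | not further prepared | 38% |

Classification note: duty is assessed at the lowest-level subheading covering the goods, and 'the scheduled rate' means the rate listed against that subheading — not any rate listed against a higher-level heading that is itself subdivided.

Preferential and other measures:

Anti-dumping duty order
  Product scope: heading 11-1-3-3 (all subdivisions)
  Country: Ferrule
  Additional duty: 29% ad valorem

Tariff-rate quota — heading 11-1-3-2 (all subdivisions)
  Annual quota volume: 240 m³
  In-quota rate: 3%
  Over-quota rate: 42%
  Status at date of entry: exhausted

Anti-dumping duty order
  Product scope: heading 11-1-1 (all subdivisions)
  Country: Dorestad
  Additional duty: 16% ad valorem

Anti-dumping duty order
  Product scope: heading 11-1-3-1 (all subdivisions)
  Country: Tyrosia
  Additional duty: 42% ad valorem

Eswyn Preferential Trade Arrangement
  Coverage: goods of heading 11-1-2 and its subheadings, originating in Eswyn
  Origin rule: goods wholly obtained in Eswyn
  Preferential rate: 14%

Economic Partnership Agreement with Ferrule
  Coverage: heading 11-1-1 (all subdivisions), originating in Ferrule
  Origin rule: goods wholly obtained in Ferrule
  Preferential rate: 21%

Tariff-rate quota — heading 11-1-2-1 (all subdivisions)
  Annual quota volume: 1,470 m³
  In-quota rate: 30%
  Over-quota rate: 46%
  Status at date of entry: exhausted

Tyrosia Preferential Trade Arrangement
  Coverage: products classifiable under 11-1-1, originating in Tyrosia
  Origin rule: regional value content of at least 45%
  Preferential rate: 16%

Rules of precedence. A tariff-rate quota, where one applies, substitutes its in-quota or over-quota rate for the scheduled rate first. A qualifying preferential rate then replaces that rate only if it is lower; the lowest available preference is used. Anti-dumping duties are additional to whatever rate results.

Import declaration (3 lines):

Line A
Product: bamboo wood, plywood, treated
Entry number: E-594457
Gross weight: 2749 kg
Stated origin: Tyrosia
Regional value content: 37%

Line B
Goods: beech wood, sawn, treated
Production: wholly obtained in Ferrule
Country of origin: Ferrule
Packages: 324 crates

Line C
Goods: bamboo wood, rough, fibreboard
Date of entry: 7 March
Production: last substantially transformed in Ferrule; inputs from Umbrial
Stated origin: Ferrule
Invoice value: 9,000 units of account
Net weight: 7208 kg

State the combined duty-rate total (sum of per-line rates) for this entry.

58%

Line A: bamboo → 11-2; plywood → 11-2-2; treated → 11-2-2-2. Scheduled 12%. Tyrosia agreement on 11-1-1: 11-2-2-2 not covered. → 12%.
Line B: beech → 11-1; sawn → 11-1-1; treated → 11-1-1-2. Scheduled 26%. Ferrule agreement on 11-1-1: wholly obtained → 21% available; preferential 21%. → 21%.
Line C: bamboo → 11-2; fibreboard → 11-2-1; rough → 11-2-1-2. Scheduled 25%. Ferrule agreement on 11-1-1: 11-2-1-2 not covered. → 25%.
Sum: 12% + 21% + 25% = 58%.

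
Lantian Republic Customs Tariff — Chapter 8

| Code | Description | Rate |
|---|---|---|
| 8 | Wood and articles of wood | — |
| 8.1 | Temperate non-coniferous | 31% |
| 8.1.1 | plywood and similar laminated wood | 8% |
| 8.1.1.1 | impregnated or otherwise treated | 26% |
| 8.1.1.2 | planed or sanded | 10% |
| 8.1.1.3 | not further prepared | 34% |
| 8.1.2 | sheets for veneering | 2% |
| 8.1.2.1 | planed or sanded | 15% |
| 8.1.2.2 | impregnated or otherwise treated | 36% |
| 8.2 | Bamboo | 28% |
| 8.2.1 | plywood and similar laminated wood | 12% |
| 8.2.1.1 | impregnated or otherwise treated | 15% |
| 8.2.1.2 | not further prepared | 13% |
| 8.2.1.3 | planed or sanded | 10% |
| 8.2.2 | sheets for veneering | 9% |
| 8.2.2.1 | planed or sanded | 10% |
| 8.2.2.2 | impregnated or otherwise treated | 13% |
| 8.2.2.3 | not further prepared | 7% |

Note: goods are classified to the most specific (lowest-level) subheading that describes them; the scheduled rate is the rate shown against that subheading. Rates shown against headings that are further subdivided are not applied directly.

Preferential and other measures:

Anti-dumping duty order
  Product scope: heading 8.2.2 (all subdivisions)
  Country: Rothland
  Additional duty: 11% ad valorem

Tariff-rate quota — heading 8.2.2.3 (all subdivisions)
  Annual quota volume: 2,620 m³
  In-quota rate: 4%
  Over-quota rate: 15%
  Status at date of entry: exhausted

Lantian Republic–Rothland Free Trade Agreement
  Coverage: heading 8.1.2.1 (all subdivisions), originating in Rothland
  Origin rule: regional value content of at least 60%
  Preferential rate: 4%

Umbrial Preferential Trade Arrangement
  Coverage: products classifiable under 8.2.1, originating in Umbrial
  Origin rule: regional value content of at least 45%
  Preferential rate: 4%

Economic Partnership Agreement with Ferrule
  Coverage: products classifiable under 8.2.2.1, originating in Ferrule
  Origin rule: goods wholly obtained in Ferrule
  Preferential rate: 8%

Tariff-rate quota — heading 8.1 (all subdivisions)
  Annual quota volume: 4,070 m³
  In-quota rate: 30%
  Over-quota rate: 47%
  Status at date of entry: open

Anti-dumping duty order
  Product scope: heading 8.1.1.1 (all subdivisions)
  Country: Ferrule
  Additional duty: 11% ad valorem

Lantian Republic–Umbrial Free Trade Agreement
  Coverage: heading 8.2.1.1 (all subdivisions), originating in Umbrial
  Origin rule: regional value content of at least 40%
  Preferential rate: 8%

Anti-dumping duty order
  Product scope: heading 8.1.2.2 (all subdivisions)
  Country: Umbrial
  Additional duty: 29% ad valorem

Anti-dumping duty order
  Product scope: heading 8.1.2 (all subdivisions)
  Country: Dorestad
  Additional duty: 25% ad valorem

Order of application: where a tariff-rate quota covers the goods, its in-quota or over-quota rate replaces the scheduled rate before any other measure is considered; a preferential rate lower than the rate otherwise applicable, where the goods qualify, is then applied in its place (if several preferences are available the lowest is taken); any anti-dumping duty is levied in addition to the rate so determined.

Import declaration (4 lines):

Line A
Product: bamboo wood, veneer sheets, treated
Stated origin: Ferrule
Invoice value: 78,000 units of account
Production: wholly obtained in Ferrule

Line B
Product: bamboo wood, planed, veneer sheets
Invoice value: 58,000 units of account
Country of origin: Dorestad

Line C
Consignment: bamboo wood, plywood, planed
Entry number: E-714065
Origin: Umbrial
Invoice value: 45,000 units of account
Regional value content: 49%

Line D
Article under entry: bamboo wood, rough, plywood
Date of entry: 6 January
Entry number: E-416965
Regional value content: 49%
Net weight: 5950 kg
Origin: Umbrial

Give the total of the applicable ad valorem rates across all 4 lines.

Line A: bamboo → 8.2; veneer sheets → 8.2.2; treated → 8.2.2.2. Scheduled 13%. Ferrule agreement on 8.2.2.1: 8.2.2.2 not covered. → 13%.
Line B: bamboo → 8.2; veneer sheets → 8.2.2; planed → 8.2.2.1. Scheduled 10%. No special measure applies. → 10%.
Line C: bamboo → 8.2; plywood → 8.2.1; planed → 8.2.1.3. Scheduled 10%. Umbrial agreement on 8.2.1: RVC ≥ 45% → 4% available; Umbrial agreement on 8.2.1.1: 8.2.1.3 not covered; preferential 4%. → 4%.
Line D: bamboo → 8.2; plywood → 8.2.1; rough → 8.2.1.2. Scheduled 13%. Umbrial agreement on 8.2.1: RVC ≥ 45% → 4% available; Umbrial agreement on 8.2.1.1: 8.2.1.2 not covered; preferential 4%. → 4%.
Sum: 13% + 10% + 4% + 4% = 31%.

31%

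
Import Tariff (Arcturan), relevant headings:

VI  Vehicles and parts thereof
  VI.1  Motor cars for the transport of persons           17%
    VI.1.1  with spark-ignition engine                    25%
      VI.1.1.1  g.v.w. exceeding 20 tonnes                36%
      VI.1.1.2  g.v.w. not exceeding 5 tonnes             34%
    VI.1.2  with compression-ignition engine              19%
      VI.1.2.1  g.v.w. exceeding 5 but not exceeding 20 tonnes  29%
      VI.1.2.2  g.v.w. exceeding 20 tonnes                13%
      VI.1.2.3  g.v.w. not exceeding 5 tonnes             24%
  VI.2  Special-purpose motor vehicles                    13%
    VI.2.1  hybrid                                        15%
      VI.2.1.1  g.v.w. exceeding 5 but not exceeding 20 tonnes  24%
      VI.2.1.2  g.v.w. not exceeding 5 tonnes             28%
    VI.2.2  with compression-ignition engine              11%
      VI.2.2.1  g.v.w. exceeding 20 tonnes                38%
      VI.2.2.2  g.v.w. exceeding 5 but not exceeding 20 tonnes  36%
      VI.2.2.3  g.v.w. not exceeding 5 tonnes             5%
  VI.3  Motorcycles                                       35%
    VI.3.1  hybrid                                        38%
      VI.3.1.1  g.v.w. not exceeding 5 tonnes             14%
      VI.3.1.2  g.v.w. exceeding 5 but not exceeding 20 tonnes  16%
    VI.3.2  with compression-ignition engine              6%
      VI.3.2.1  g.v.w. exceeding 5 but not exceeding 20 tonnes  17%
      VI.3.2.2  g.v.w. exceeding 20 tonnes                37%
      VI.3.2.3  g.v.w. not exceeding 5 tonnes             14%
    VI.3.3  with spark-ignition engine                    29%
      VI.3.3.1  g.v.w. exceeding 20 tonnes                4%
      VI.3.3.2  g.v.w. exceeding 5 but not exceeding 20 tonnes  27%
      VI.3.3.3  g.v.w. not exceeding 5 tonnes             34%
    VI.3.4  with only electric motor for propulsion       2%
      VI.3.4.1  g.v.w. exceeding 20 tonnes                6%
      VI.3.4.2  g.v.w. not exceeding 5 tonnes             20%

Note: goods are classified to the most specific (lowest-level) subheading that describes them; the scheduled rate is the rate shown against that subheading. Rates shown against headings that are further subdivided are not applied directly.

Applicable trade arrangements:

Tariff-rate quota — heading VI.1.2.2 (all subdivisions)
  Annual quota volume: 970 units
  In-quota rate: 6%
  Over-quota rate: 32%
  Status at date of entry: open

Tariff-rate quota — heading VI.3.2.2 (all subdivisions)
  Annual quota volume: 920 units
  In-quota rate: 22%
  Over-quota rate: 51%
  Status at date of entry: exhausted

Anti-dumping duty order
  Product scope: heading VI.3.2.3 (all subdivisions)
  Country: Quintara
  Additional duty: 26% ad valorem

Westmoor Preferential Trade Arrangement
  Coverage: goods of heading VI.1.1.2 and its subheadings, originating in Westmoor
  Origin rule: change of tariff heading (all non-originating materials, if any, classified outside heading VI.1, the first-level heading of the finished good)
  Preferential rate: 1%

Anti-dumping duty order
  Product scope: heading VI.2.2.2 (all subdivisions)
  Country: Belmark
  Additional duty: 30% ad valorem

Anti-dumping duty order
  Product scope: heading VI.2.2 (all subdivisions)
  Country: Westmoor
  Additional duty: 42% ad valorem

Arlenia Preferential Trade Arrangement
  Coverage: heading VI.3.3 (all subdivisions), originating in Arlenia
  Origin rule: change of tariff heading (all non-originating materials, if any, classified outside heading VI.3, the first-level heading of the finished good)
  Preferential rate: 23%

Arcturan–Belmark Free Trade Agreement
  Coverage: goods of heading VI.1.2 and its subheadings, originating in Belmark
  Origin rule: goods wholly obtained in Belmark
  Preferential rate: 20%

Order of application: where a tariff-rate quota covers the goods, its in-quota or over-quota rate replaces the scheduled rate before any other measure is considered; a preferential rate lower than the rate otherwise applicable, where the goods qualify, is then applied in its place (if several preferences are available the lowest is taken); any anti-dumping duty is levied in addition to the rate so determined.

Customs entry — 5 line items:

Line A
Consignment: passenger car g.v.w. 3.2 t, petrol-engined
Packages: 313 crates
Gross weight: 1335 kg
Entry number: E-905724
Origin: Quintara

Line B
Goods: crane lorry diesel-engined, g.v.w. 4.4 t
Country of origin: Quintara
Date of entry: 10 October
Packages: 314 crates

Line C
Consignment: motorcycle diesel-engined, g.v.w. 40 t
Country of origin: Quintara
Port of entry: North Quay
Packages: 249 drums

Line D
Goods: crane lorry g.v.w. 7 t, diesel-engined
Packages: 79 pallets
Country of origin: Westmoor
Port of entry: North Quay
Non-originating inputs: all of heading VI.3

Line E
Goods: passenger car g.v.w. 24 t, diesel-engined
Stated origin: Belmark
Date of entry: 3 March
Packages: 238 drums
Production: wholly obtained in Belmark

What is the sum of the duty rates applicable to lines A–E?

Line A: passenger car → VI.1; petrol-engined → VI.1.1; g.v.w. 3.2 t → VI.1.1.2. Scheduled 34%. No special measure applies. → 34%.
Line B: crane lorry → VI.2; diesel-engined → VI.2.2; g.v.w. 4.4 t → VI.2.2.3. Scheduled 5%. No special measure applies. → 5%.
Line C: motorcycle → VI.3; diesel-engined → VI.3.2; g.v.w. 40 t → VI.3.2.2. Scheduled 37%. quota on VI.3.2.2 exhausted → over-quota 51%. → 51%.
Line D: crane lorry → VI.2; diesel-engined → VI.2.2; g.v.w. 7 t → VI.2.2.2. Scheduled 36%. Westmoor agreement on VI.1.1.2: VI.2.2.2 not covered; anti-dumping (Westmoor, VI.2.2): +42%; total 36% + 42% = 78%. → 78%.
Line E: passenger car → VI.1; diesel-engined → VI.1.2; g.v.w. 24 t → VI.1.2.2. Scheduled 13%. quota on VI.1.2.2 open → in-quota 6%; Belmark agreement on VI.1.2: wholly obtained → 20% available; preference 20% not lower than 6% → no reduction. → 6%.
Sum: 34% + 5% + 51% + 78% + 6% = 174%.

174%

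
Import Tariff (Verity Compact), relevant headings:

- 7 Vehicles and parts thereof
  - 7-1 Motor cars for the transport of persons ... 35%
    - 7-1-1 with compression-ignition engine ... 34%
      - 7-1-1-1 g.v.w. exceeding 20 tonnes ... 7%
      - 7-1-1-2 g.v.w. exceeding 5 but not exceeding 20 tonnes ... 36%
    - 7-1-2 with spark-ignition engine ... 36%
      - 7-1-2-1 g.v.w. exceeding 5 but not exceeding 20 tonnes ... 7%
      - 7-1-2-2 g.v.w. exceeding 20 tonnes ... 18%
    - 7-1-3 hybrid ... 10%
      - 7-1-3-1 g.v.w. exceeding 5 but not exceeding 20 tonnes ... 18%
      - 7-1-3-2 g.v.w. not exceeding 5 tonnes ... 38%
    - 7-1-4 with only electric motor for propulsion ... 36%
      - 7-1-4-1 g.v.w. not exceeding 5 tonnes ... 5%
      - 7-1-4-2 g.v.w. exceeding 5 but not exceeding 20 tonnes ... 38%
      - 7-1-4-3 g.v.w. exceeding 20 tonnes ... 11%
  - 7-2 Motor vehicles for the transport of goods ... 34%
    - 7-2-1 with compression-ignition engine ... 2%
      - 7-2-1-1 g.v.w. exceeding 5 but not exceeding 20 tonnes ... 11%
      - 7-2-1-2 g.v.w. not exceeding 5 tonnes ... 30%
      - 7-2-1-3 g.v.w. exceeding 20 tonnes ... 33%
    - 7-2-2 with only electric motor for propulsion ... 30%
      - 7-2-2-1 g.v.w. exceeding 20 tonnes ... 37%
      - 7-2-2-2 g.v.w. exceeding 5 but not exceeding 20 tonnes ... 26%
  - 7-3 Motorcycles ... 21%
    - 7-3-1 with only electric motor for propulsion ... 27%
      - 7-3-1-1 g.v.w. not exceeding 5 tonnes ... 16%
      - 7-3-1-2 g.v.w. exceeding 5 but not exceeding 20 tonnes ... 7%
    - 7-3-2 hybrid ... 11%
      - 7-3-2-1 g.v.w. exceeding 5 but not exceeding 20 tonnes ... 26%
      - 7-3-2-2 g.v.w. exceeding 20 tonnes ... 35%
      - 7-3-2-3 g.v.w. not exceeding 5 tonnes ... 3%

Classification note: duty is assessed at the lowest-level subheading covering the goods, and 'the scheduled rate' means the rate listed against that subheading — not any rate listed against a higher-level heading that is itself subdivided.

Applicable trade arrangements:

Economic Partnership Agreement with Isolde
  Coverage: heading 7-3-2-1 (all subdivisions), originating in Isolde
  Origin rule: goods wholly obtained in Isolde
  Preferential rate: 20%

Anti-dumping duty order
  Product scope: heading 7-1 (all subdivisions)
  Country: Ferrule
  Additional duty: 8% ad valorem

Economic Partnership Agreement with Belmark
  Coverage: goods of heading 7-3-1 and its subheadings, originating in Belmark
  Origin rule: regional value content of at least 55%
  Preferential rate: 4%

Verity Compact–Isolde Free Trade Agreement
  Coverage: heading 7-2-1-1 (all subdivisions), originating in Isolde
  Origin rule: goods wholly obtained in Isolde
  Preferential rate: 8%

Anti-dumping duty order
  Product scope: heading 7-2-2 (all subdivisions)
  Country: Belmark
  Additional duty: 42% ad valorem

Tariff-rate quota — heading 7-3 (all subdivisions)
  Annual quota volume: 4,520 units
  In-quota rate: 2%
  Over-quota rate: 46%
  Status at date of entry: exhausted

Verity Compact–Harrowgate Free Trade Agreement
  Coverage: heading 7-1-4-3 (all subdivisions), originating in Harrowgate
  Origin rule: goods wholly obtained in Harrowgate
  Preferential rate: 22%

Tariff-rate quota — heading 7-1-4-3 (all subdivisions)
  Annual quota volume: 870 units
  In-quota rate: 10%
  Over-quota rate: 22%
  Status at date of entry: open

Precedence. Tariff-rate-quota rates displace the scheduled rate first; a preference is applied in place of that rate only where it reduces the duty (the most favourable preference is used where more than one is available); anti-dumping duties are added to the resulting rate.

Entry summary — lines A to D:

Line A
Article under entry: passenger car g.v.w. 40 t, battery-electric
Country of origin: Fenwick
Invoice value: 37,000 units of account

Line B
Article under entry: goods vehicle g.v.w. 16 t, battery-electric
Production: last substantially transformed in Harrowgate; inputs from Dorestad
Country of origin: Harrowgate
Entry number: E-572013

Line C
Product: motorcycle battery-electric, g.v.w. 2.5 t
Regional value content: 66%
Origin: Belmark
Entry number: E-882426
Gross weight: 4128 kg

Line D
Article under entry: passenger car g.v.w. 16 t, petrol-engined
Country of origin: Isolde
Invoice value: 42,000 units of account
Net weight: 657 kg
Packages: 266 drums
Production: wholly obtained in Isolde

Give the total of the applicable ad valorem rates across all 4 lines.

Line A: passenger car → 7-1; battery-electric → 7-1-4; g.v.w. 40 t → 7-1-4-3. Scheduled 11%. quota on 7-1-4-3 open → in-quota 10%. → 10%.
Line B: goods vehicle → 7-2; battery-electric → 7-2-2; g.v.w. 16 t → 7-2-2-2. Scheduled 26%. Harrowgate agreement on 7-1-4-3: 7-2-2-2 not covered. → 26%.
Line C: motorcycle → 7-3; battery-electric → 7-3-1; g.v.w. 2.5 t → 7-3-1-1. Scheduled 16%. quota on 7-3 exhausted → over-quota 46%; Belmark agreement on 7-3-1: RVC ≥ 55% → 4% available; preferential 4%. → 4%.
Line D: passenger car → 7-1; petrol-engined → 7-1-2; g.v.w. 16 t → 7-1-2-1. Scheduled 7%. Isolde agreement on 7-3-2-1: 7-1-2-1 not covered; Isolde agreement on 7-2-1-1: 7-1-2-1 not covered. → 7%.
Sum: 10% + 26% + 4% + 7% = 47%.

47%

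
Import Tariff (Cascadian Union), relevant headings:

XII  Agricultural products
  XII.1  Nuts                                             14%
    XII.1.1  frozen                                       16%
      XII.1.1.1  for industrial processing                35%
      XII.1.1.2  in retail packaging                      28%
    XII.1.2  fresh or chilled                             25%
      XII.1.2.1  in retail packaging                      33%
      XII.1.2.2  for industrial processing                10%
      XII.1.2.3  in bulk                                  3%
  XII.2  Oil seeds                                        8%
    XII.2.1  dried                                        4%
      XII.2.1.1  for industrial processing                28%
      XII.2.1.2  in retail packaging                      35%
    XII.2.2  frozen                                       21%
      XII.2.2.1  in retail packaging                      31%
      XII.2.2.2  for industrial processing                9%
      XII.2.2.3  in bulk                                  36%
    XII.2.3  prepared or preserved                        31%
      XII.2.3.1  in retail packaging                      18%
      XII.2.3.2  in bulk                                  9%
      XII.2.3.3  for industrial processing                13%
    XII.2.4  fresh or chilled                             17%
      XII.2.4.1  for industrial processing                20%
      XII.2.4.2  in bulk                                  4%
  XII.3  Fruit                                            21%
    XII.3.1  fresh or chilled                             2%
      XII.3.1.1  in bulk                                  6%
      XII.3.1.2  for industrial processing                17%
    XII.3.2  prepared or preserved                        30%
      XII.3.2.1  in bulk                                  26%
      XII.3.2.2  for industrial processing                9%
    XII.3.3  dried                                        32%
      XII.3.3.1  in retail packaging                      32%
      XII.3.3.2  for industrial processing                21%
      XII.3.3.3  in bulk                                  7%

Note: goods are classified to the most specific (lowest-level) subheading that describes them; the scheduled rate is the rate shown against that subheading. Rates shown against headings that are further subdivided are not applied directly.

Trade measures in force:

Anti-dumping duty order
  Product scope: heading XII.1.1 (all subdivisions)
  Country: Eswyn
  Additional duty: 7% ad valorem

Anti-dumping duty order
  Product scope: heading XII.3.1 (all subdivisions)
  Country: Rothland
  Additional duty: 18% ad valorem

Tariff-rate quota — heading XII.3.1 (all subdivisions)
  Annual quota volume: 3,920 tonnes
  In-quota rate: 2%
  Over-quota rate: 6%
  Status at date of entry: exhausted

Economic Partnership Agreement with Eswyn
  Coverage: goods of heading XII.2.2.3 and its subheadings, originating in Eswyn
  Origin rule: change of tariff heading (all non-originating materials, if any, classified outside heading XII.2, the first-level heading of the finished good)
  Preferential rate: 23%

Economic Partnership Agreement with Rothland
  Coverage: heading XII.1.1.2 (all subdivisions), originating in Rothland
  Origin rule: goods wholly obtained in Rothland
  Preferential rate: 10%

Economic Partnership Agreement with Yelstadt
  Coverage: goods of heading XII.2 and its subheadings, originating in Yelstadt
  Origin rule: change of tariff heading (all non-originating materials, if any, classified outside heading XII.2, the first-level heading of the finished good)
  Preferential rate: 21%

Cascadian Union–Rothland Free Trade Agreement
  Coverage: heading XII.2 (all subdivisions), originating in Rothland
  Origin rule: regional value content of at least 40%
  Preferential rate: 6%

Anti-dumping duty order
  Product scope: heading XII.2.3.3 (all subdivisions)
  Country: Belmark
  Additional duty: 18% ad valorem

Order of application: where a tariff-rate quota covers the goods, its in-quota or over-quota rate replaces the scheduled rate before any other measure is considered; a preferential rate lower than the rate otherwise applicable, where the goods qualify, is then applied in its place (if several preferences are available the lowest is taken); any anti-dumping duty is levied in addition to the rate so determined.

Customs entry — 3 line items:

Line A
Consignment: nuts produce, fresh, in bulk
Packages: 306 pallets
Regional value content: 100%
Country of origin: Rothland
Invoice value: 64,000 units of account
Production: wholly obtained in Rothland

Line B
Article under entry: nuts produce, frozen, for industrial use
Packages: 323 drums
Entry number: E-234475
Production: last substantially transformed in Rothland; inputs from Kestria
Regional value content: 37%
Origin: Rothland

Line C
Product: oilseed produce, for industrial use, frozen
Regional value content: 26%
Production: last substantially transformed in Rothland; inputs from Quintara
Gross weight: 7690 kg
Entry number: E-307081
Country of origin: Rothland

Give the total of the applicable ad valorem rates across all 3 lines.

Line A: nuts → XII.1; fresh → XII.1.2; in bulk → XII.1.2.3. Scheduled 3%. Rothland agreement on XII.1.1.2: XII.1.2.3 not covered; Rothland agreement on XII.2: XII.1.2.3 not covered. → 3%.
Line B: nuts → XII.1; frozen → XII.1.1; for industrial use → XII.1.1.1. Scheduled 35%. Rothland agreement on XII.1.1.2: XII.1.1.1 not covered; Rothland agreement on XII.2: XII.1.1.1 not covered. → 35%.
Line C: oilseed → XII.2; frozen → XII.2.2; for industrial use → XII.2.2.2. Scheduled 9%. Rothland agreement on XII.1.1.2: XII.2.2.2 not covered; Rothland agreement on XII.2: RVC < 40%. → 9%.
Sum: 3% + 35% + 9% = 47%.

47%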